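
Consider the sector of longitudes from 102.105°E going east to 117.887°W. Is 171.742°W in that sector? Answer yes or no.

Yes

Band width going east from +102.105° to -117.887°: ((-117.887 − 102.105) mod 360) = 140.008°.
Offset of -171.742° east of the west edge: ((-171.742 − 102.105) mod 360) = 86.153°.
86.153° ≤ 140.008° ⇒ inside.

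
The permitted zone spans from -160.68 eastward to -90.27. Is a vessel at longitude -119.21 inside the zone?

Band width going east from -160.68° to -90.27°: ((-90.27 − -160.68) mod 360) = 70.41°.
Offset of -119.21° east of the west edge: ((-119.21 − -160.68) mod 360) = 41.47°.
41.47° ≤ 70.41° ⇒ inside.

Yes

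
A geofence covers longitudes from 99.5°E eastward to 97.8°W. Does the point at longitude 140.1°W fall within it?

Band width going east from +99.5° to -97.8°: ((-97.8 − 99.5) mod 360) = 162.7°.
Offset of -140.1° east of the west edge: ((-140.1 − 99.5) mod 360) = 120.4°.
120.4° ≤ 162.7° ⇒ inside.

Yes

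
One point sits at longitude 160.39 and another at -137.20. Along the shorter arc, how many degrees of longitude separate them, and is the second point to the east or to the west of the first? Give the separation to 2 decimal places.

62.41° east

Raw difference: -137.20 − 160.39 = -297.59°.
Normalise into (−180°, 180°]: -297.59° + 360° = 62.41°.
Positive ⇒ the second point lies to the east; separation 62.41°.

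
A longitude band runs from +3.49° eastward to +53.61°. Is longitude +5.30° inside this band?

Yes

Band width going east from +3.49° to +53.61°: ((53.61 − 3.49) mod 360) = 50.12°.
Offset of +5.30° east of the west edge: ((5.30 − 3.49) mod 360) = 1.81°.
1.81° ≤ 50.12° ⇒ inside.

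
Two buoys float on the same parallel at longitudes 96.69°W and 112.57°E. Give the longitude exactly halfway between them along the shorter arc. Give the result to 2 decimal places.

172.06°W

Signed shortest Δλ from -96.69° to +112.57° is -150.74°.
Midpoint longitude = -96.69° + (-150.74°)/2 = -96.69° − 75.37° = -172.06°.
(The naïve average (-96.69 + +112.57)/2 = 7.94° is on the wrong side of the globe.)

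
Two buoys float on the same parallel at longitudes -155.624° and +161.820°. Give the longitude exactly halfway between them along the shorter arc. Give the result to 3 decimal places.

Signed shortest Δλ from -155.624° to +161.820° is -42.556°.
Midpoint longitude = -155.624° + (-42.556°)/2 = -155.624° − 21.278° = -176.902°.
(The naïve average (-155.624 + +161.820)/2 = 3.098° is on the wrong side of the globe.)

-176.902°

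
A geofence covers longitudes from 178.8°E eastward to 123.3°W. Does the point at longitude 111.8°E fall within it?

No

Band width going east from +178.8° to -123.3°: ((-123.3 − 178.8) mod 360) = 57.9°.
Offset of +111.8° east of the west edge: ((111.8 − 178.8) mod 360) = 293.0°.
293.0° > 57.9° ⇒ outside.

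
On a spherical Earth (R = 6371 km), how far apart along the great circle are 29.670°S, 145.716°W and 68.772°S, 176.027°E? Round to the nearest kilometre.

Δλ = 176.027 − -145.716 = 321.743°; wrapped into (−180°, 180°]: -38.257°.
Δφ = -68.772 − -29.670 = -39.102°.
a = sin²(Δφ/2) + cos φ₁ · cos φ₂ · sin²(Δλ/2) = 0.145770.
c = 2·atan2(√a, √(1−a)) = 0.78348 rad → d = 6371·c ≈ 4991.57 km.

4992 km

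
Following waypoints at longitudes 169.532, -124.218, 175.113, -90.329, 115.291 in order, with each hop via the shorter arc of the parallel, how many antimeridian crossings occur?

Leg 1: +169.532° → -124.218°, shortest Δλ = 66.25° (east) — crosses 180°.
Leg 2: -124.218° → +175.113°, shortest Δλ = -60.669° (west) — crosses 180°.
Leg 3: +175.113° → -90.329°, shortest Δλ = 94.558° (east) — crosses 180°.
Leg 4: -90.329° → +115.291°, shortest Δλ = -154.38° (west) — crosses 180°.
Total crossings: 4.

4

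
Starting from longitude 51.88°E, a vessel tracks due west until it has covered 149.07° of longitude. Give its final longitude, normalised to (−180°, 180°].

97.19°W

Start at +51.88°; shift −149.07° → -97.19°.
-97.19° already lies in (−180°, 180°].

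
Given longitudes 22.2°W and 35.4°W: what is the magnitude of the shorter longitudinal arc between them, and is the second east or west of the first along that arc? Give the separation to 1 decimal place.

Raw difference: -35.4 − -22.2 = -13.2°.
Normalise into (−180°, 180°]: -13.2° stays -13.2°.
Negative ⇒ the second point lies to the west; separation 13.2°.

13.2° west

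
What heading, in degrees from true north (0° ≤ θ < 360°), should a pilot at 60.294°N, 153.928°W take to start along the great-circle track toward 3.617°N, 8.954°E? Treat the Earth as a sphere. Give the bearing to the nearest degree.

19°

Δλ = 8.954 − -153.928 = 162.882°.
θ = atan2( sin Δλ · cos φ₂ , cos φ₁ · sin φ₂ − sin φ₁ · cos φ₂ · cos Δλ )
  = atan2(0.29375, 0.85971) = 18.865° → normalised to [0°, 360°): 18.865°.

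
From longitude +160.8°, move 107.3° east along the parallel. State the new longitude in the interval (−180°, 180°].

-91.9°

Start at +160.8°; shift +107.3° → +268.1°.
+268.1° lies outside (−180°, 180°]; subtract 360° → -91.9°.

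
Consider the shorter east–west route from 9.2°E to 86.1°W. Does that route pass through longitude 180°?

No

Signed shortest Δλ = ((-86.1 − 9.2 + 180) mod 360) − 180 = -95.3°.
Going west by 95.3° from +9.2° reaches -86.1° without touching 180°.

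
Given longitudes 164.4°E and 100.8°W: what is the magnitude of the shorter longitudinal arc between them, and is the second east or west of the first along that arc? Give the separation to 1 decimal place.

Raw difference: -100.8 − 164.4 = -265.2°.
Normalise into (−180°, 180°]: -265.2° + 360° = 94.8°.
Positive ⇒ the second point lies to the east; separation 94.8°.

94.8° east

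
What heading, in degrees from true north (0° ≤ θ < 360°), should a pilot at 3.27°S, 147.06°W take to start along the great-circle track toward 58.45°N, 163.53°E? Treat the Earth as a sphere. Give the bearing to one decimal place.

Δλ = 163.53 − -147.06 = 310.59°; wrapped into (−180°, 180°]: -49.41°.
θ = atan2( sin Δλ · cos φ₂ , cos φ₁ · sin φ₂ − sin φ₁ · cos φ₂ · cos Δλ )
  = atan2(-0.39734, 0.87022) = -24.542° → normalised to [0°, 360°): 335.458°.

335.5°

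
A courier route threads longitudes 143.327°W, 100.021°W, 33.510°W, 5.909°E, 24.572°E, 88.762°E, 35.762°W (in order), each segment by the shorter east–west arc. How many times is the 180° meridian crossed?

Leg 1: -143.327° → -100.021°, shortest Δλ = 43.306° (east) — does not cross 180°.
Leg 2: -100.021° → -33.510°, shortest Δλ = 66.511° (east) — does not cross 180°.
Leg 3: -33.510° → +5.909°, shortest Δλ = 39.419° (east) — does not cross 180°.
Leg 4: +5.909° → +24.572°, shortest Δλ = 18.663° (east) — does not cross 180°.
Leg 5: +24.572° → +88.762°, shortest Δλ = 64.19° (east) — does not cross 180°.
Leg 6: +88.762° → -35.762°, shortest Δλ = -124.524° (west) — does not cross 180°.
Total crossings: 0.

0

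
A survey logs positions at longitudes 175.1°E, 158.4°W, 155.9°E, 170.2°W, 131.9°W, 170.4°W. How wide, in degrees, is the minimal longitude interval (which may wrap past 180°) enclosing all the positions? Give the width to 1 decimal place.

72.2°

Sort the longitudes: -170.4°, -170.2°, -158.4°, -131.9°, +155.9°, +175.1°.
Eastward gaps between consecutive values (wrapping around): 0.2°, 11.8°, 26.5°, 287.8°, 19.2°, 14.5°.
Largest gap = 287.8° ⇒ minimal covering band is its complement: 360° − 287.8° = 72.2°.
Band runs from +155.9° eastward to -131.9°, crossing the antimeridian.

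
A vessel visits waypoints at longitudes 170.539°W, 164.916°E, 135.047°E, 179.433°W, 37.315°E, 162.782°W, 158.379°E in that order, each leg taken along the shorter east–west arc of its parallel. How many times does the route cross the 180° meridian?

Leg 1: -170.539° → +164.916°, shortest Δλ = -24.545° (west) — crosses 180°.
Leg 2: +164.916° → +135.047°, shortest Δλ = -29.869° (west) — does not cross 180°.
Leg 3: +135.047° → -179.433°, shortest Δλ = 45.52° (east) — crosses 180°.
Leg 4: -179.433° → +37.315°, shortest Δλ = -143.252° (west) — crosses 180°.
Leg 5: +37.315° → -162.782°, shortest Δλ = 159.903° (east) — crosses 180°.
Leg 6: -162.782° → +158.379°, shortest Δλ = -38.839° (west) — crosses 180°.
Total crossings: 5.

5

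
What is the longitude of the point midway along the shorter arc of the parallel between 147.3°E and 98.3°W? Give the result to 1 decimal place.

155.5°W

Signed shortest Δλ from +147.3° to -98.3° is +114.4°.
Midpoint longitude = +147.3° + (+114.4°)/2 = +147.3° + 57.2° = +204.5°.
Normalise into (−180°, 180°]: -155.5°.
(The naïve average (+147.3 + -98.3)/2 = 24.5° is on the wrong side of the globe.)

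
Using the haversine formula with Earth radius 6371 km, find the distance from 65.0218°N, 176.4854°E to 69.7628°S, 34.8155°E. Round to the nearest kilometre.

18327 km

Δλ = 34.8155 − 176.4854 = -141.6699°.
Δφ = -69.7628 − 65.0218 = -134.7846°.
a = sin²(Δφ/2) + cos φ₁ · cos φ₂ · sin²(Δλ/2) = 0.982547.
c = 2·atan2(√a, √(1−a)) = 2.87660 rad → d = 6371·c ≈ 18326.80 km.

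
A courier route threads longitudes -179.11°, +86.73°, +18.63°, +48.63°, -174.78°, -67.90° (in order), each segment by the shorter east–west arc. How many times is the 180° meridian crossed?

2

Leg 1: -179.11° → +86.73°, shortest Δλ = -94.16° (west) — crosses 180°.
Leg 2: +86.73° → +18.63°, shortest Δλ = -68.1° (west) — does not cross 180°.
Leg 3: +18.63° → +48.63°, shortest Δλ = 30.0° (east) — does not cross 180°.
Leg 4: +48.63° → -174.78°, shortest Δλ = 136.59° (east) — crosses 180°.
Leg 5: -174.78° → -67.90°, shortest Δλ = 106.88° (east) — does not cross 180°.
Total crossings: 2.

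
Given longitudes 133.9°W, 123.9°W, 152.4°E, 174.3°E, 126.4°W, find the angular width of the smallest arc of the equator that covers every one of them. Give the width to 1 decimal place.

83.7°

Sort the longitudes: -133.9°, -126.4°, -123.9°, +152.4°, +174.3°.
Eastward gaps between consecutive values (wrapping around): 7.5°, 2.5°, 276.3°, 21.9°, 51.8°.
Largest gap = 276.3° ⇒ minimal covering band is its complement: 360° − 276.3° = 83.7°.
Band runs from +152.4° eastward to -123.9°, crossing the antimeridian.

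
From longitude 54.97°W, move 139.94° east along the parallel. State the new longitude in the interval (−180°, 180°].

84.97°E

Start at -54.97°; shift +139.94° → +84.97°.
+84.97° already lies in (−180°, 180°].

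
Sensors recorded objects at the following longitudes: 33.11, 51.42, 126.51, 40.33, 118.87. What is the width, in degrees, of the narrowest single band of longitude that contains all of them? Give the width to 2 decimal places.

Sort the longitudes: +33.11°, +40.33°, +51.42°, +118.87°, +126.51°.
Eastward gaps between consecutive values (wrapping around): 7.22°, 11.09°, 67.45°, 7.64°, 266.60°.
Largest gap = 266.60° ⇒ minimal covering band is its complement: 360° − 266.60° = 93.40°.
Band runs from +33.11° eastward to +126.51°.

93.40°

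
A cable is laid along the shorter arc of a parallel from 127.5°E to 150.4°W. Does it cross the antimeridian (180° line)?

Naïve |-150.4 − 127.5| = 277.9° > 180°, so the shorter arc goes the other way round — across 180°.
Signed shortest Δλ = ((-150.4 − 127.5 + 180) mod 360) − 180 = 82.1°.
Going east by 82.1° from +127.5° passes through 180° before reaching -150.4°.

Yes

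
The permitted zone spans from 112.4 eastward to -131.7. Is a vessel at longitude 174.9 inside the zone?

Yes

Band width going east from +112.4° to -131.7°: ((-131.7 − 112.4) mod 360) = 115.9°.
Offset of +174.9° east of the west edge: ((174.9 − 112.4) mod 360) = 62.5°.
62.5° ≤ 115.9° ⇒ inside.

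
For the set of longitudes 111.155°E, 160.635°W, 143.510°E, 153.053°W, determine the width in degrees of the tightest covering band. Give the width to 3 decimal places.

95.792°

Sort the longitudes: -160.635°, -153.053°, +111.155°, +143.510°.
Eastward gaps between consecutive values (wrapping around): 7.582°, 264.208°, 32.355°, 55.855°.
Largest gap = 264.208° ⇒ minimal covering band is its complement: 360° − 264.208° = 95.792°.
Band runs from +111.155° eastward to -153.053°, crossing the antimeridian.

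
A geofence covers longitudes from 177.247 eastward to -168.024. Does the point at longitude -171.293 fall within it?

Yes

Band width going east from +177.247° to -168.024°: ((-168.024 − 177.247) mod 360) = 14.729°.
Offset of -171.293° east of the west edge: ((-171.293 − 177.247) mod 360) = 11.460°.
11.460° ≤ 14.729° ⇒ inside.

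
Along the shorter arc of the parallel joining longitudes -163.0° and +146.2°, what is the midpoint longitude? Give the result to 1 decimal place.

+171.6°

Signed shortest Δλ from -163.0° to +146.2° is -50.8°.
Midpoint longitude = -163.0° + (-50.8°)/2 = -163.0° − 25.4° = -188.4°.
Normalise into (−180°, 180°]: +171.6°.
(The naïve average (-163.0 + +146.2)/2 = -8.4° is on the wrong side of the globe.)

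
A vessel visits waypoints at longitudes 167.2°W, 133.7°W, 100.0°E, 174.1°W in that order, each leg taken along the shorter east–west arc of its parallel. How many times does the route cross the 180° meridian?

Leg 1: -167.2° → -133.7°, shortest Δλ = 33.5° (east) — does not cross 180°.
Leg 2: -133.7° → +100.0°, shortest Δλ = -126.3° (west) — crosses 180°.
Leg 3: +100.0° → -174.1°, shortest Δλ = 85.9° (east) — crosses 180°.
Total crossings: 2.

2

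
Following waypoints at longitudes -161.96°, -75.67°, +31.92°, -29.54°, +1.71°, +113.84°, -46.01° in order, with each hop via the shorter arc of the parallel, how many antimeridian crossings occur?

0

Leg 1: -161.96° → -75.67°, shortest Δλ = 86.29° (east) — does not cross 180°.
Leg 2: -75.67° → +31.92°, shortest Δλ = 107.59° (east) — does not cross 180°.
Leg 3: +31.92° → -29.54°, shortest Δλ = -61.46° (west) — does not cross 180°.
Leg 4: -29.54° → +1.71°, shortest Δλ = 31.25° (east) — does not cross 180°.
Leg 5: +1.71° → +113.84°, shortest Δλ = 112.13° (east) — does not cross 180°.
Leg 6: +113.84° → -46.01°, shortest Δλ = -159.85° (west) — does not cross 180°.
Total crossings: 0.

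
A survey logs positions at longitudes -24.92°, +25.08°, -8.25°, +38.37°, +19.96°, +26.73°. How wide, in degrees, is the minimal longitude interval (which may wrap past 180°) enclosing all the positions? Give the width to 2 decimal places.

63.29°

Sort the longitudes: -24.92°, -8.25°, +19.96°, +25.08°, +26.73°, +38.37°.
Eastward gaps between consecutive values (wrapping around): 16.67°, 28.21°, 5.12°, 1.65°, 11.64°, 296.71°.
Largest gap = 296.71° ⇒ minimal covering band is its complement: 360° − 296.71° = 63.29°.
Band runs from -24.92° eastward to +38.37°.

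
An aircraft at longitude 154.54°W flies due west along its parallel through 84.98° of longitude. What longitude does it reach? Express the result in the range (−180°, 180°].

120.48°E

Start at -154.54°; shift −84.98° → -239.52°.
-239.52° lies outside (−180°, 180°]; add 360° → +120.48°.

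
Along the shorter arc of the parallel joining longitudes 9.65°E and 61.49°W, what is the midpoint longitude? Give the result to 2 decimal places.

Signed shortest Δλ from +9.65° to -61.49° is -71.14°.
Midpoint longitude = +9.65° + (-71.14°)/2 = +9.65° − 35.57° = -25.92°.

25.92°W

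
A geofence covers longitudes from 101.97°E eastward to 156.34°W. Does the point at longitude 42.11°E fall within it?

No

Band width going east from +101.97° to -156.34°: ((-156.34 − 101.97) mod 360) = 101.69°.
Offset of +42.11° east of the west edge: ((42.11 − 101.97) mod 360) = 300.14°.
300.14° > 101.69° ⇒ outside.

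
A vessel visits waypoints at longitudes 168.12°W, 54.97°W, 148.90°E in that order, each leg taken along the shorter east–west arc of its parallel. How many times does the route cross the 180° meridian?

Leg 1: -168.12° → -54.97°, shortest Δλ = 113.15° (east) — does not cross 180°.
Leg 2: -54.97° → +148.90°, shortest Δλ = -156.13° (west) — crosses 180°.
Total crossings: 1.

1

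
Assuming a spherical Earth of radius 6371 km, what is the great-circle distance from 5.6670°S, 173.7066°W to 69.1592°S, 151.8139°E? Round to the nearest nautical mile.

Δλ = 151.8139 − -173.7066 = 325.5205°; wrapped into (−180°, 180°]: -34.4795°.
Δφ = -69.1592 − -5.6670 = -63.4922°.
a = sin²(Δφ/2) + cos φ₁ · cos φ₂ · sin²(Δλ/2) = 0.307937.
c = 2·atan2(√a, √(1−a)) = 1.17654 rad → d = 6371·c ≈ 7495.71 km ≈ 4047.36 nmi.

4047 nmi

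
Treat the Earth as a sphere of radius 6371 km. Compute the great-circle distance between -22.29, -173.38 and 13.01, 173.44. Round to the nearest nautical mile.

2257 nmi

Δλ = 173.44 − -173.38 = 346.82°; wrapped into (−180°, 180°]: -13.18°.
Δφ = 13.01 − -22.29 = 35.30°.
a = sin²(Δφ/2) + cos φ₁ · cos φ₂ · sin²(Δλ/2) = 0.103805.
c = 2·atan2(√a, √(1−a)) = 0.65608 rad → d = 6371·c ≈ 4179.88 km ≈ 2256.95 nmi.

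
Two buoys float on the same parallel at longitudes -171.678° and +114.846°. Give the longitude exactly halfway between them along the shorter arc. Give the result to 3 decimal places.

Signed shortest Δλ from -171.678° to +114.846° is -73.476°.
Midpoint longitude = -171.678° + (-73.476°)/2 = -171.678° − 36.738° = -208.416°.
Normalise into (−180°, 180°]: +151.584°.
(The naïve average (-171.678 + +114.846)/2 = -28.416° is on the wrong side of the globe.)

+151.584°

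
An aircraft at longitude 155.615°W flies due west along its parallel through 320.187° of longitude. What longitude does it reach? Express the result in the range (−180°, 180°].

115.802°W

Start at -155.615°; shift −320.187° → -475.802°.
-475.802° lies outside (−180°, 180°]; add 360° → -115.802°.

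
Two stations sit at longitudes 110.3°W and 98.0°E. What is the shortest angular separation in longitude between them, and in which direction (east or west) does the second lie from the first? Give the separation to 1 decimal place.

151.7° west

Raw difference: 98.0 − -110.3 = 208.3°.
Normalise into (−180°, 180°]: 208.3° − 360° = -151.7°.
Negative ⇒ the second point lies to the west; separation 151.7°.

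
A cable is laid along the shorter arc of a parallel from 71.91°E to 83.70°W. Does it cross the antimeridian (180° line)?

Signed shortest Δλ = ((-83.70 − 71.91 + 180) mod 360) − 180 = -155.61°.
Going west by 155.61° from +71.91° reaches -83.70° without touching 180°.

No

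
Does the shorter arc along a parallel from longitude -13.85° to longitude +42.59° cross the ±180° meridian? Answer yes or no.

Signed shortest Δλ = ((42.59 − -13.85 + 180) mod 360) − 180 = 56.44°.
Going east by 56.44° from -13.85° reaches +42.59° without touching 180°.

No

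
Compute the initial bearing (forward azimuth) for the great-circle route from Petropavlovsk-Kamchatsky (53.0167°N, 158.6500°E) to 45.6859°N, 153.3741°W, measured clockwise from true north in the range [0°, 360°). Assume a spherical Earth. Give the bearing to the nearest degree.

Δλ = -153.3741 − 158.6500 = -312.0241°; wrapped into (−180°, 180°]: 47.9759°.
θ = atan2( sin Δλ · cos φ₂ , cos φ₁ · sin φ₂ − sin φ₁ · cos φ₂ · cos Δλ )
  = atan2(0.51896, 0.05687) = 83.747° → normalised to [0°, 360°): 83.747°.

84°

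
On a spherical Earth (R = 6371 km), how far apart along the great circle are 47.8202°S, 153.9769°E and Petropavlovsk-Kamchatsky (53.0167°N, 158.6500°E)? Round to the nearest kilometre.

Δλ = 158.6500 − 153.9769 = 4.6731°.
Δφ = 53.0167 − -47.8202 = 100.8369°.
a = sin²(Δφ/2) + cos φ₁ · cos φ₂ · sin²(Δλ/2) = 0.594678.
c = 2·atan2(√a, √(1−a)) = 1.76130 rad → d = 6371·c ≈ 11221.26 km.

11221 km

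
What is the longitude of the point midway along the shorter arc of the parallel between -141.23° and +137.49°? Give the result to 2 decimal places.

+178.13°

Signed shortest Δλ from -141.23° to +137.49° is -81.28°.
Midpoint longitude = -141.23° + (-81.28°)/2 = -141.23° − 40.64° = -181.87°.
Normalise into (−180°, 180°]: +178.13°.
(The naïve average (-141.23 + +137.49)/2 = -1.87° is on the wrong side of the globe.)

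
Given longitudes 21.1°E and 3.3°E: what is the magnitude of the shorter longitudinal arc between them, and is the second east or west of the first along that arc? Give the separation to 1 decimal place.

17.8° west

Raw difference: 3.3 − 21.1 = -17.8°.
Normalise into (−180°, 180°]: -17.8° stays -17.8°.
Negative ⇒ the second point lies to the west; separation 17.8°.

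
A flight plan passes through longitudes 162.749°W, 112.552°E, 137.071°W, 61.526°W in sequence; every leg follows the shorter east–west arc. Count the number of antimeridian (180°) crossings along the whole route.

2

Leg 1: -162.749° → +112.552°, shortest Δλ = -84.699° (west) — crosses 180°.
Leg 2: +112.552° → -137.071°, shortest Δλ = 110.377° (east) — crosses 180°.
Leg 3: -137.071° → -61.526°, shortest Δλ = 75.545° (east) — does not cross 180°.
Total crossings: 2.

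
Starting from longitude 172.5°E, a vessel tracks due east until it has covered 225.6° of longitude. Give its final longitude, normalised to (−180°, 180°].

38.1°E

Start at +172.5°; shift +225.6° → +398.1°.
+398.1° lies outside (−180°, 180°]; subtract 360° → +38.1°.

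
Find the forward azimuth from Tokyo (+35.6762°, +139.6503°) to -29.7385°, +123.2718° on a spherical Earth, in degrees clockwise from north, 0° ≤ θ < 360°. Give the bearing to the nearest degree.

Δλ = 123.2718 − 139.6503 = -16.3785°.
θ = atan2( sin Δλ · cos φ₂ , cos φ₁ · sin φ₂ − sin φ₁ · cos φ₂ · cos Δλ )
  = atan2(-0.24484, -0.88879) = -164.598° → normalised to [0°, 360°): 195.402°.

195°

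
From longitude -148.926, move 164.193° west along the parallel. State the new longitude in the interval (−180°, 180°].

Start at -148.926°; shift −164.193° → -313.119°.
-313.119° lies outside (−180°, 180°]; add 360° → +46.881°.

+46.881°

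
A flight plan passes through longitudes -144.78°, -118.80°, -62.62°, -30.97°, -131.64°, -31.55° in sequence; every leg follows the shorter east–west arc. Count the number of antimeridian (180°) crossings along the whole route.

0

Leg 1: -144.78° → -118.80°, shortest Δλ = 25.98° (east) — does not cross 180°.
Leg 2: -118.80° → -62.62°, shortest Δλ = 56.18° (east) — does not cross 180°.
Leg 3: -62.62° → -30.97°, shortest Δλ = 31.65° (east) — does not cross 180°.
Leg 4: -30.97° → -131.64°, shortest Δλ = -100.67° (west) — does not cross 180°.
Leg 5: -131.64° → -31.55°, shortest Δλ = 100.09° (east) — does not cross 180°.
Total crossings: 0.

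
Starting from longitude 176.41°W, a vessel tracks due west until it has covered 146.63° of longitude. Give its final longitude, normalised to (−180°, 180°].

Start at -176.41°; shift −146.63° → -323.04°.
-323.04° lies outside (−180°, 180°]; add 360° → +36.96°.

36.96°E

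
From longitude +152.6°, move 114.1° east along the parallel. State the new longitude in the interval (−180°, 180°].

-93.3°

Start at +152.6°; shift +114.1° → +266.7°.
+266.7° lies outside (−180°, 180°]; subtract 360° → -93.3°.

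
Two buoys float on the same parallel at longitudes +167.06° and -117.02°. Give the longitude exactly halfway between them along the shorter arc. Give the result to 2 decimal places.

-154.98°

Signed shortest Δλ from +167.06° to -117.02° is +75.92°.
Midpoint longitude = +167.06° + (+75.92°)/2 = +167.06° + 37.96° = +205.02°.
Normalise into (−180°, 180°]: -154.98°.
(The naïve average (+167.06 + -117.02)/2 = 25.02° is on the wrong side of the globe.)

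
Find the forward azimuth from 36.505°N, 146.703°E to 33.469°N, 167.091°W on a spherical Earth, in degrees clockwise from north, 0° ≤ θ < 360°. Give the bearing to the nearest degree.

Δλ = -167.091 − 146.703 = -313.794°; wrapped into (−180°, 180°]: 46.206°.
θ = atan2( sin Δλ · cos φ₂ , cos φ₁ · sin φ₂ − sin φ₁ · cos φ₂ · cos Δλ )
  = atan2(0.60214, 0.09985) = 80.585° → normalised to [0°, 360°): 80.585°.

81°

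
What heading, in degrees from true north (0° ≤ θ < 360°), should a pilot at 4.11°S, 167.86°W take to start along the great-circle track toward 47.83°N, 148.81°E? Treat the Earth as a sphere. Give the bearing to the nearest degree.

Δλ = 148.81 − -167.86 = 316.67°; wrapped into (−180°, 180°]: -43.33°.
θ = atan2( sin Δλ · cos φ₂ , cos φ₁ · sin φ₂ − sin φ₁ · cos φ₂ · cos Δλ )
  = atan2(-0.46067, 0.77425) = -30.752° → normalised to [0°, 360°): 329.248°.

329°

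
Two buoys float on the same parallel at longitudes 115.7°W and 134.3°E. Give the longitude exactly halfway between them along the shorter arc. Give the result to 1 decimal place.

170.7°W

Signed shortest Δλ from -115.7° to +134.3° is -110.0°.
Midpoint longitude = -115.7° + (-110.0°)/2 = -115.7° − 55.0° = -170.7°.
(The naïve average (-115.7 + +134.3)/2 = 9.3° is on the wrong side of the globe.)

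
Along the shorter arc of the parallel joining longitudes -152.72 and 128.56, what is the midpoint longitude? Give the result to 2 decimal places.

Signed shortest Δλ from -152.72° to +128.56° is -78.72°.
Midpoint longitude = -152.72° + (-78.72°)/2 = -152.72° − 39.36° = -192.08°.
Normalise into (−180°, 180°]: +167.92°.
(The naïve average (-152.72 + +128.56)/2 = -12.08° is on the wrong side of the globe.)

+167.92°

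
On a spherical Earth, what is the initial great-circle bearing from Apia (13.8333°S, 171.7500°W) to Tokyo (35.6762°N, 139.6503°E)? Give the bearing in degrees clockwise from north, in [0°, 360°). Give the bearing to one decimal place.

318.7°

Δλ = 139.6503 − -171.7500 = 311.4003°; wrapped into (−180°, 180°]: -48.5997°.
θ = atan2( sin Δλ · cos φ₂ , cos φ₁ · sin φ₂ − sin φ₁ · cos φ₂ · cos Δλ )
  = atan2(-0.60933, 0.69473) = -41.253° → normalised to [0°, 360°): 318.747°.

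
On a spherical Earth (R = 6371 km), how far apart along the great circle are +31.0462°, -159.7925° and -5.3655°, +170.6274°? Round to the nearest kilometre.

Δλ = 170.6274 − -159.7925 = 330.4199°; wrapped into (−180°, 180°]: -29.5801°.
Δφ = -5.3655 − 31.0462 = -36.4117°.
a = sin²(Δφ/2) + cos φ₁ · cos φ₂ · sin²(Δλ/2) = 0.153201.
c = 2·atan2(√a, √(1−a)) = 0.80432 rad → d = 6371·c ≈ 5124.35 km.

5124 km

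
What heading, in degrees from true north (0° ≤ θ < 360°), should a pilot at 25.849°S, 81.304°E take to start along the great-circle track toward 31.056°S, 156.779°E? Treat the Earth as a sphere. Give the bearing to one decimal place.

114.1°

Δλ = 156.779 − 81.304 = 75.475°.
θ = atan2( sin Δλ · cos φ₂ , cos φ₁ · sin φ₂ − sin φ₁ · cos φ₂ · cos Δλ )
  = atan2(0.82928, -0.37058) = 114.079° → normalised to [0°, 360°): 114.079°.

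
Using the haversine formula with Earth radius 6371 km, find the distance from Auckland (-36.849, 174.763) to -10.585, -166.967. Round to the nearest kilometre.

3448 km

Δλ = -166.967 − 174.763 = -341.730°; wrapped into (−180°, 180°]: 18.270°.
Δφ = -10.585 − -36.849 = 26.264°.
a = sin²(Δφ/2) + cos φ₁ · cos φ₂ · sin²(Δλ/2) = 0.071444.
c = 2·atan2(√a, √(1−a)) = 0.54116 rad → d = 6371·c ≈ 3447.73 km.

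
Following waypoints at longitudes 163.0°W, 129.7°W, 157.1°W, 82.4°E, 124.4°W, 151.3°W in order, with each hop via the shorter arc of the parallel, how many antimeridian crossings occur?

2

Leg 1: -163.0° → -129.7°, shortest Δλ = 33.3° (east) — does not cross 180°.
Leg 2: -129.7° → -157.1°, shortest Δλ = -27.4° (west) — does not cross 180°.
Leg 3: -157.1° → +82.4°, shortest Δλ = -120.5° (west) — crosses 180°.
Leg 4: +82.4° → -124.4°, shortest Δλ = 153.2° (east) — crosses 180°.
Leg 5: -124.4° → -151.3°, shortest Δλ = -26.9° (west) — does not cross 180°.
Total crossings: 2.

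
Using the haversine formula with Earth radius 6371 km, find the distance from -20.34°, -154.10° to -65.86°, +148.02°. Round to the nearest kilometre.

Δλ = 148.02 − -154.10 = 302.12°; wrapped into (−180°, 180°]: -57.88°.
Δφ = -65.86 − -20.34 = -45.52°.
a = sin²(Δφ/2) + cos φ₁ · cos φ₂ · sin²(Δλ/2) = 0.239460.
c = 2·atan2(√a, √(1−a)) = 1.02268 rad → d = 6371·c ≈ 6515.49 km.

6515 km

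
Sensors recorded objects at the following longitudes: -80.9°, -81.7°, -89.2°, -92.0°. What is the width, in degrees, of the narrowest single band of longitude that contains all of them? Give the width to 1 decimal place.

Sort the longitudes: -92.0°, -89.2°, -81.7°, -80.9°.
Eastward gaps between consecutive values (wrapping around): 2.8°, 7.5°, 0.8°, 348.9°.
Largest gap = 348.9° ⇒ minimal covering band is its complement: 360° − 348.9° = 11.1°.
Band runs from -92.0° eastward to -80.9°.

11.1°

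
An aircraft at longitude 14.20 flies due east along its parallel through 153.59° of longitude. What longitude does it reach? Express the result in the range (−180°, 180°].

Start at +14.20°; shift +153.59° → +167.79°.
+167.79° already lies in (−180°, 180°].

+167.79°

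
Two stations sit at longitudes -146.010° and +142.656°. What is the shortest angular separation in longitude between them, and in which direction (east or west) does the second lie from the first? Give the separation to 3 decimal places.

71.334° west

Raw difference: 142.656 − -146.010 = 288.666°.
Normalise into (−180°, 180°]: 288.666° − 360° = -71.334°.
Negative ⇒ the second point lies to the west; separation 71.334°.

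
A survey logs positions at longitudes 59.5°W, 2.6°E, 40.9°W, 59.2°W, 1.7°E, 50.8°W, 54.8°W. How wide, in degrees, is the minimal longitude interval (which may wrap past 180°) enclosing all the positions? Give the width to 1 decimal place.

62.1°

Sort the longitudes: -59.5°, -59.2°, -54.8°, -50.8°, -40.9°, +1.7°, +2.6°.
Eastward gaps between consecutive values (wrapping around): 0.3°, 4.4°, 4.0°, 9.9°, 42.6°, 0.9°, 297.9°.
Largest gap = 297.9° ⇒ minimal covering band is its complement: 360° − 297.9° = 62.1°.
Band runs from -59.5° eastward to +2.6°.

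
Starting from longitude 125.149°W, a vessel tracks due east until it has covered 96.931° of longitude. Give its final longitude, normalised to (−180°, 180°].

28.218°W

Start at -125.149°; shift +96.931° → -28.218°.
-28.218° already lies in (−180°, 180°].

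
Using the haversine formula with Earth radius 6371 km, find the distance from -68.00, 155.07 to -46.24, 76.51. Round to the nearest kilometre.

Δλ = 76.51 − 155.07 = -78.56°.
Δφ = -46.24 − -68.00 = 21.76°.
a = sin²(Δφ/2) + cos φ₁ · cos φ₂ · sin²(Δλ/2) = 0.139479.
c = 2·atan2(√a, √(1−a)) = 0.76549 rad → d = 6371·c ≈ 4876.95 km.

4877 km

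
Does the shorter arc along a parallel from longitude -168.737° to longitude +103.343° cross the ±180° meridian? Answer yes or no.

Naïve |103.343 − -168.737| = 272.08° > 180°, so the shorter arc goes the other way round — across 180°.
Signed shortest Δλ = ((103.343 − -168.737 + 180) mod 360) − 180 = -87.92°.
Going west by 87.92° from -168.737° passes through 180° before reaching +103.343°.

Yes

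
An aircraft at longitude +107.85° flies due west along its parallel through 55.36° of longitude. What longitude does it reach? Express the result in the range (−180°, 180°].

Start at +107.85°; shift −55.36° → +52.49°.
+52.49° already lies in (−180°, 180°].

+52.49°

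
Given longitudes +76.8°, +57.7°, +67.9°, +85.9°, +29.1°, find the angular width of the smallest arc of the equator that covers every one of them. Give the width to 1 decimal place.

56.8°

Sort the longitudes: +29.1°, +57.7°, +67.9°, +76.8°, +85.9°.
Eastward gaps between consecutive values (wrapping around): 28.6°, 10.2°, 8.9°, 9.1°, 303.2°.
Largest gap = 303.2° ⇒ minimal covering band is its complement: 360° − 303.2° = 56.8°.
Band runs from +29.1° eastward to +85.9°.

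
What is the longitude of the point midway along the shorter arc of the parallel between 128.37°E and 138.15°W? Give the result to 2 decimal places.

Signed shortest Δλ from +128.37° to -138.15° is +93.48°.
Midpoint longitude = +128.37° + (+93.48°)/2 = +128.37° + 46.74° = +175.11°.
(The naïve average (+128.37 + -138.15)/2 = -4.89° is on the wrong side of the globe.)

175.11°E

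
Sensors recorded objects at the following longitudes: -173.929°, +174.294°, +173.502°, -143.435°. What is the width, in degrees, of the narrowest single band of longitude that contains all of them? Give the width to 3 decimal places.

43.063°

Sort the longitudes: -173.929°, -143.435°, +173.502°, +174.294°.
Eastward gaps between consecutive values (wrapping around): 30.494°, 316.937°, 0.792°, 11.777°.
Largest gap = 316.937° ⇒ minimal covering band is its complement: 360° − 316.937° = 43.063°.
Band runs from +173.502° eastward to -143.435°, crossing the antimeridian.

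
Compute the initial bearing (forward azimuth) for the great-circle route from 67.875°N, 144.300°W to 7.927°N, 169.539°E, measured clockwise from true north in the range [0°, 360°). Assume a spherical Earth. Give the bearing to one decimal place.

230.8°

Δλ = 169.539 − -144.300 = 313.839°; wrapped into (−180°, 180°]: -46.161°.
θ = atan2( sin Δλ · cos φ₂ , cos φ₁ · sin φ₂ − sin φ₁ · cos φ₂ · cos Δλ )
  = atan2(-0.71440, -0.58356) = -129.244° → normalised to [0°, 360°): 230.756°.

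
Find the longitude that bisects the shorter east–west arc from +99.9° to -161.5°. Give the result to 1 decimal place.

Signed shortest Δλ from +99.9° to -161.5° is +98.6°.
Midpoint longitude = +99.9° + (+98.6°)/2 = +99.9° + 49.3° = +149.2°.
(The naïve average (+99.9 + -161.5)/2 = -30.8° is on the wrong side of the globe.)

+149.2°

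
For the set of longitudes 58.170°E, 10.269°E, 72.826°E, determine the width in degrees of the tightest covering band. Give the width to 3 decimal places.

62.557°

Sort the longitudes: +10.269°, +58.170°, +72.826°.
Eastward gaps between consecutive values (wrapping around): 47.901°, 14.656°, 297.443°.
Largest gap = 297.443° ⇒ minimal covering band is its complement: 360° − 297.443° = 62.557°.
Band runs from +10.269° eastward to +72.826°.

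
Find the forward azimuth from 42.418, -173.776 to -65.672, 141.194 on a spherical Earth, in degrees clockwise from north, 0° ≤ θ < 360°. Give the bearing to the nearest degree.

199°

Δλ = 141.194 − -173.776 = 314.970°; wrapped into (−180°, 180°]: -45.030°.
θ = atan2( sin Δλ · cos φ₂ , cos φ₁ · sin φ₂ − sin φ₁ · cos φ₂ · cos Δλ )
  = atan2(-0.29145, -0.86908) = -161.461° → normalised to [0°, 360°): 198.539°.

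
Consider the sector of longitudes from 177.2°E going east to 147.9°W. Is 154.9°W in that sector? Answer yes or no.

Yes

Band width going east from +177.2° to -147.9°: ((-147.9 − 177.2) mod 360) = 34.9°.
Offset of -154.9° east of the west edge: ((-154.9 − 177.2) mod 360) = 27.9°.
27.9° ≤ 34.9° ⇒ inside.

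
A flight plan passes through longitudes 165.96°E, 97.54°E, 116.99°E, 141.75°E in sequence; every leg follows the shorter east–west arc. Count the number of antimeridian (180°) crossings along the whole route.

Leg 1: +165.96° → +97.54°, shortest Δλ = -68.42° (west) — does not cross 180°.
Leg 2: +97.54° → +116.99°, shortest Δλ = 19.45° (east) — does not cross 180°.
Leg 3: +116.99° → +141.75°, shortest Δλ = 24.76° (east) — does not cross 180°.
Total crossings: 0.

0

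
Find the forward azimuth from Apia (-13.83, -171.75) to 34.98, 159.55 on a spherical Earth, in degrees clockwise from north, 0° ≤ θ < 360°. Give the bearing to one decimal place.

331.6°

Δλ = 159.55 − -171.75 = 331.30°; wrapped into (−180°, 180°]: -28.70°.
θ = atan2( sin Δλ · cos φ₂ , cos φ₁ · sin φ₂ − sin φ₁ · cos φ₂ · cos Δλ )
  = atan2(-0.39347, 0.72847) = -28.375° → normalised to [0°, 360°): 331.625°.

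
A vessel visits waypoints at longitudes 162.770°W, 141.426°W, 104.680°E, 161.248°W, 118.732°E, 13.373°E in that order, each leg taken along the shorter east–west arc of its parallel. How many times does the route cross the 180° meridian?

Leg 1: -162.770° → -141.426°, shortest Δλ = 21.344° (east) — does not cross 180°.
Leg 2: -141.426° → +104.680°, shortest Δλ = -113.894° (west) — crosses 180°.
Leg 3: +104.680° → -161.248°, shortest Δλ = 94.072° (east) — crosses 180°.
Leg 4: -161.248° → +118.732°, shortest Δλ = -80.02° (west) — crosses 180°.
Leg 5: +118.732° → +13.373°, shortest Δλ = -105.359° (west) — does not cross 180°.
Total crossings: 3.

3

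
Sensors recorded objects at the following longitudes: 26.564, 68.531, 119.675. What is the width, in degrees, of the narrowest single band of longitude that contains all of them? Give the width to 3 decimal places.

93.111°

Sort the longitudes: +26.564°, +68.531°, +119.675°.
Eastward gaps between consecutive values (wrapping around): 41.967°, 51.144°, 266.889°.
Largest gap = 266.889° ⇒ minimal covering band is its complement: 360° − 266.889° = 93.111°.
Band runs from +26.564° eastward to +119.675°.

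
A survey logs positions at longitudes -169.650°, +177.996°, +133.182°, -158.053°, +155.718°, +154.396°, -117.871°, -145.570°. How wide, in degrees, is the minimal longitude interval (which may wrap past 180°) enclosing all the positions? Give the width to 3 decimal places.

Sort the longitudes: -169.650°, -158.053°, -145.570°, -117.871°, +133.182°, +154.396°, +155.718°, +177.996°.
Eastward gaps between consecutive values (wrapping around): 11.597°, 12.483°, 27.699°, 251.053°, 21.214°, 1.322°, 22.278°, 12.354°.
Largest gap = 251.053° ⇒ minimal covering band is its complement: 360° − 251.053° = 108.947°.
Band runs from +133.182° eastward to -117.871°, crossing the antimeridian.

108.947°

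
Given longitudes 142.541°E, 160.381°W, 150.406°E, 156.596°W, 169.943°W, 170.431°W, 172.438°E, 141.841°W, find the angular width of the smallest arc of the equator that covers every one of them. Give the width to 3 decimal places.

75.618°

Sort the longitudes: -170.431°, -169.943°, -160.381°, -156.596°, -141.841°, +142.541°, +150.406°, +172.438°.
Eastward gaps between consecutive values (wrapping around): 0.488°, 9.562°, 3.785°, 14.755°, 284.382°, 7.865°, 22.032°, 17.131°.
Largest gap = 284.382° ⇒ minimal covering band is its complement: 360° − 284.382° = 75.618°.
Band runs from +142.541° eastward to -141.841°, crossing the antimeridian.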